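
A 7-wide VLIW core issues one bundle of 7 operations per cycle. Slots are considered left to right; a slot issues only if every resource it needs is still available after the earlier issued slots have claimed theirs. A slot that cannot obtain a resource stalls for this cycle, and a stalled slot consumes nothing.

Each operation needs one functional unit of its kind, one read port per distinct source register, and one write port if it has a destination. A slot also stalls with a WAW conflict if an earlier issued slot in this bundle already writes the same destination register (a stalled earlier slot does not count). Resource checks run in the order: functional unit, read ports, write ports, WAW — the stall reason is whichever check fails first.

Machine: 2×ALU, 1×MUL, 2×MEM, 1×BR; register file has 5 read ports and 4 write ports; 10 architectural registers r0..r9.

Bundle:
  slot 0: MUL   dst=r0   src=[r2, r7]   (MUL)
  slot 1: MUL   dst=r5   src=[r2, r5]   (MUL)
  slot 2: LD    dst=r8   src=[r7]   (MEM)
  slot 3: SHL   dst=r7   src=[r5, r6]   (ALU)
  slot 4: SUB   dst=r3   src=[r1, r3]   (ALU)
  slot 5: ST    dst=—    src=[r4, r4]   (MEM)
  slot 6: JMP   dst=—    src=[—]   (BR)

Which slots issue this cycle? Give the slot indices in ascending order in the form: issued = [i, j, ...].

(0) want 1×MUL +2rd +1wr — yes → AL2|MU0|ME2|BR1|rd3|wr3
(1) want 1×MUL +2rd +1wr — FU → AL2|MU0|ME2|BR1|rd3|wr3
(2) want 1×MEM +1rd +1wr — yes → AL2|MU0|ME1|BR1|rd2|wr2
(3) want 1×ALU +2rd +1wr — yes → AL1|MU0|ME1|BR1|rd0|wr1
(4) want 1×ALU +2rd +1wr — RD_PORT → AL1|MU0|ME1|BR1|rd0|wr1
(5) want 1×MEM +1rd +0wr — RD_PORT → AL1|MU0|ME1|BR1|rd0|wr1
(6) want 1×BR +0rd +0wr — yes → AL1|MU0|ME1|BR0|rd0|wr1

issued = [0, 2, 3, 6]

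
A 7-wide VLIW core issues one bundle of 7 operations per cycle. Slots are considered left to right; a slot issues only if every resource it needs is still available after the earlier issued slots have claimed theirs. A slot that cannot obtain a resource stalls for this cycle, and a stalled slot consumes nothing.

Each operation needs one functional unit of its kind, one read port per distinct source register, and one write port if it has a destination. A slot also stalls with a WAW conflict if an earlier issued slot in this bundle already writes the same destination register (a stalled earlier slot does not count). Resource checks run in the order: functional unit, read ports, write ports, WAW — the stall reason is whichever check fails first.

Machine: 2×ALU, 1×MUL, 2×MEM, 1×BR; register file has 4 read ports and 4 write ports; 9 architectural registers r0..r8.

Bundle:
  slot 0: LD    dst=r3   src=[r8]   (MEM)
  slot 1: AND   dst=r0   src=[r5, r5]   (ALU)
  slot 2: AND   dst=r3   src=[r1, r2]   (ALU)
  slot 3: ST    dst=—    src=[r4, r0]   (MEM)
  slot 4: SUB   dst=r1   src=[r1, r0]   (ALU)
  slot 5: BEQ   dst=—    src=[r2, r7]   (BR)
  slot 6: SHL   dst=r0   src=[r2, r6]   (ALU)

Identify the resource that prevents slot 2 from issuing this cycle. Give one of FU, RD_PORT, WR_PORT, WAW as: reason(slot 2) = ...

reason(slot 2) = WAW

#0 MEM src=r8 dispatched  <A:2 Mu:1 Ld:1 B:1 rd:3 wr:3>
#1 ALU src=r5,r5 dispatched  <A:1 Mu:1 Ld:1 B:1 rd:2 wr:2>
#2 ALU src=r1,r2 held:WAW  <A:1 Mu:1 Ld:1 B:1 rd:2 wr:2>
#3 MEM src=r4,r0 dispatched  <A:1 Mu:1 Ld:0 B:1 rd:0 wr:2>
#4 ALU src=r1,r0 held:RD_PORT  <A:1 Mu:1 Ld:0 B:1 rd:0 wr:2>
#5 BR src=r2,r7 held:RD_PORT  <A:1 Mu:1 Ld:0 B:1 rd:0 wr:2>
#6 ALU src=r2,r6 held:RD_PORT  <A:1 Mu:1 Ld:0 B:1 rd:0 wr:2>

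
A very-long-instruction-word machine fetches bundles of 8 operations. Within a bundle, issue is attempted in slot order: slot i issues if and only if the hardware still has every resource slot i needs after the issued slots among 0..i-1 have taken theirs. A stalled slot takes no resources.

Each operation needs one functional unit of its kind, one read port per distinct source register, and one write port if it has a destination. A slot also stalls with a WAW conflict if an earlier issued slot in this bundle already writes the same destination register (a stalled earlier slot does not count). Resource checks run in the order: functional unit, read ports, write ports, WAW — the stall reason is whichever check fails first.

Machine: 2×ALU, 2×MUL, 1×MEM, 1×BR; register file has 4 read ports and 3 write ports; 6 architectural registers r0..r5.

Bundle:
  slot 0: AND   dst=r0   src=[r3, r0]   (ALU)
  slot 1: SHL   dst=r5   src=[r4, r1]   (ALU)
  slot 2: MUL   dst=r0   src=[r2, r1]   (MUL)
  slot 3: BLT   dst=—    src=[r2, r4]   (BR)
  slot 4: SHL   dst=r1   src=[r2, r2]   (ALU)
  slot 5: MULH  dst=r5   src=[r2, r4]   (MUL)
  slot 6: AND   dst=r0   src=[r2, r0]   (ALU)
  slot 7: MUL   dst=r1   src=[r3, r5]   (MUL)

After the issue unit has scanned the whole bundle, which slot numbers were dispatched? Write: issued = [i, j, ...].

#0 ALU src=r3,r0 dispatched  <A:1 Mu:2 Ld:1 B:1 rd:2 wr:2>
#1 ALU src=r4,r1 dispatched  <A:0 Mu:2 Ld:1 B:1 rd:0 wr:1>
#2 MUL src=r2,r1 held:RD_PORT  <A:0 Mu:2 Ld:1 B:1 rd:0 wr:1>
#3 BR src=r2,r4 held:RD_PORT  <A:0 Mu:2 Ld:1 B:1 rd:0 wr:1>
#4 ALU src=r2,r2 held:FU  <A:0 Mu:2 Ld:1 B:1 rd:0 wr:1>
#5 MUL src=r2,r4 held:RD_PORT  <A:0 Mu:2 Ld:1 B:1 rd:0 wr:1>
#6 ALU src=r2,r0 held:FU  <A:0 Mu:2 Ld:1 B:1 rd:0 wr:1>
#7 MUL src=r3,r5 held:RD_PORT  <A:0 Mu:2 Ld:1 B:1 rd:0 wr:1>

issued = [0, 1]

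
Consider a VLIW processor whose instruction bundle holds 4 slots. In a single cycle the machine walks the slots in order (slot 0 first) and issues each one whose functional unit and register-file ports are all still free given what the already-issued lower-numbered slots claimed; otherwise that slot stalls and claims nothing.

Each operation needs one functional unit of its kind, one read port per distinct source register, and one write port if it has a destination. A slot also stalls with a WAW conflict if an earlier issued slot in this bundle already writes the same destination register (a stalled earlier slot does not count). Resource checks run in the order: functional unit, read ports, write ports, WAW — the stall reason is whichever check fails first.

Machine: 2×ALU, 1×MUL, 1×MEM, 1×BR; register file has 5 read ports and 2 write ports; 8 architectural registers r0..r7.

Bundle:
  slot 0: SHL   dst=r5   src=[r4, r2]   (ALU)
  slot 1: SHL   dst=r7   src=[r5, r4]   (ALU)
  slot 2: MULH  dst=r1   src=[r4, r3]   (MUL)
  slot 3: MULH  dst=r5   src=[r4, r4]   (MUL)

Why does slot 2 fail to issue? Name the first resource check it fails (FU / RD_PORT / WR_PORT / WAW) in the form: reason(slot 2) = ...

reason(slot 2) = RD_PORT

[0] ALU needs rd=2 wr=1: ok; after: ALU=1 MUL=1 MEM=1 BR=1, R=3, W=1
[1] ALU needs rd=2 wr=1: ok; after: ALU=0 MUL=1 MEM=1 BR=1, R=1, W=0
[2] MUL needs rd=2 wr=1: RD_PORT; after: ALU=0 MUL=1 MEM=1 BR=1, R=1, W=0
[3] MUL needs rd=1 wr=1: WR_PORT; after: ALU=0 MUL=1 MEM=1 BR=1, R=1, W=0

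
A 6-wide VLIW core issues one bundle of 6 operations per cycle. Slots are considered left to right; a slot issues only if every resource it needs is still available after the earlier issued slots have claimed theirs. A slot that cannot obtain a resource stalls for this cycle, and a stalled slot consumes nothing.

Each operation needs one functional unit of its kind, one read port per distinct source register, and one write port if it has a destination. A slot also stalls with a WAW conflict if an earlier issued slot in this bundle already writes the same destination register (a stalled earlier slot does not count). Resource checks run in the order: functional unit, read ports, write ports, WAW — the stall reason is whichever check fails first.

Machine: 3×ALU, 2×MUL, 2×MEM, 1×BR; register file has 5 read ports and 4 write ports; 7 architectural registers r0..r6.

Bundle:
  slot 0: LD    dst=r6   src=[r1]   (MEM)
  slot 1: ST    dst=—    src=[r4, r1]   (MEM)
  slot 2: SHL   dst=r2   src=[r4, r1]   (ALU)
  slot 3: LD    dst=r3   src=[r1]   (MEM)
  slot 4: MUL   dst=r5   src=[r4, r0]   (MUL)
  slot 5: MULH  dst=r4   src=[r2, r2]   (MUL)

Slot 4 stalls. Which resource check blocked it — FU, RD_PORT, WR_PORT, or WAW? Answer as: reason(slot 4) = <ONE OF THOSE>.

(0) want 1×MEM +1rd +1wr — yes → AL3|MU2|ME1|BR1|rd4|wr3
(1) want 1×MEM +2rd +0wr — yes → AL3|MU2|ME0|BR1|rd2|wr3
(2) want 1×ALU +2rd +1wr — yes → AL2|MU2|ME0|BR1|rd0|wr2
(3) want 1×MEM +1rd +1wr — FU → AL2|MU2|ME0|BR1|rd0|wr2
(4) want 1×MUL +2rd +1wr — RD_PORT → AL2|MU2|ME0|BR1|rd0|wr2
(5) want 1×MUL +1rd +1wr — RD_PORT → AL2|MU2|ME0|BR1|rd0|wr2

reason(slot 4) = RD_PORT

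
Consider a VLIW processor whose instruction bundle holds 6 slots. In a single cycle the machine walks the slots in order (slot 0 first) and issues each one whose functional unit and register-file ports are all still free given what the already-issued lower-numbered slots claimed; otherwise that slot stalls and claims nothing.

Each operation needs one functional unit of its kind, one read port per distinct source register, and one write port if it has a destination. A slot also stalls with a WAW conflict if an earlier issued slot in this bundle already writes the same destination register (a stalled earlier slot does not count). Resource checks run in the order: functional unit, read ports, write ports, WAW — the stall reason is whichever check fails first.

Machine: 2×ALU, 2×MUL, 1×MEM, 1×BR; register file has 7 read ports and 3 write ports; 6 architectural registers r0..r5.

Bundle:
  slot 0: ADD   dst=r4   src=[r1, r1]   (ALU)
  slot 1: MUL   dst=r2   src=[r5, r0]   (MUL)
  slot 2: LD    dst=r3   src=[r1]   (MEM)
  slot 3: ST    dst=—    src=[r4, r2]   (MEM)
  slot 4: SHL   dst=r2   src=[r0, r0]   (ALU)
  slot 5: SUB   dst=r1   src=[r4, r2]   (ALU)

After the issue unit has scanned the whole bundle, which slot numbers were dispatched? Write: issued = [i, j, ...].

issued = [0, 1, 2]

(0) want 1×ALU +1rd +1wr — yes → AL1|MU2|ME1|BR1|rd6|wr2
(1) want 1×MUL +2rd +1wr — yes → AL1|MU1|ME1|BR1|rd4|wr1
(2) want 1×MEM +1rd +1wr — yes → AL1|MU1|ME0|BR1|rd3|wr0
(3) want 1×MEM +2rd +0wr — FU → AL1|MU1|ME0|BR1|rd3|wr0
(4) want 1×ALU +1rd +1wr — WR_PORT → AL1|MU1|ME0|BR1|rd3|wr0
(5) want 1×ALU +2rd +1wr — WR_PORT → AL1|MU1|ME0|BR1|rd3|wr0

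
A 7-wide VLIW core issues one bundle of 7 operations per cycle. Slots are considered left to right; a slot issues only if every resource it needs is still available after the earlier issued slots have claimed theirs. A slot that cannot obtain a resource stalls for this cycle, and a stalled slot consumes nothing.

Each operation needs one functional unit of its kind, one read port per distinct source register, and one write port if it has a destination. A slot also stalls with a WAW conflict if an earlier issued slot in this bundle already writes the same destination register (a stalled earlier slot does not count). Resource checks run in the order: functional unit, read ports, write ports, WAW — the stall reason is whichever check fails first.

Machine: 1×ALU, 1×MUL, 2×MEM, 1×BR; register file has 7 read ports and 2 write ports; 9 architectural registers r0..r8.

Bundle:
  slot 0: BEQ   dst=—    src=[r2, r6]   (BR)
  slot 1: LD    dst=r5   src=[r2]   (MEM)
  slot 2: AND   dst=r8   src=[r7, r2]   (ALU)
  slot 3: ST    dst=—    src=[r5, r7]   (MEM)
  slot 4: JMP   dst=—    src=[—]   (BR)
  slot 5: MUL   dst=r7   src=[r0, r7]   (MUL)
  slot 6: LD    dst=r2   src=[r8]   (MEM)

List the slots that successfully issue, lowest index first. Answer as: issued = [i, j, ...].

issued = [0, 1, 2, 3]

#0 BR src=r2,r6 dispatched  <A:1 Mu:1 Ld:2 B:0 rd:5 wr:2>
#1 MEM src=r2 dispatched  <A:1 Mu:1 Ld:1 B:0 rd:4 wr:1>
#2 ALU src=r7,r2 dispatched  <A:0 Mu:1 Ld:1 B:0 rd:2 wr:0>
#3 MEM src=r5,r7 dispatched  <A:0 Mu:1 Ld:0 B:0 rd:0 wr:0>
#4 BR src=- held:FU  <A:0 Mu:1 Ld:0 B:0 rd:0 wr:0>
#5 MUL src=r0,r7 held:RD_PORT  <A:0 Mu:1 Ld:0 B:0 rd:0 wr:0>
#6 MEM src=r8 held:FU  <A:0 Mu:1 Ld:0 B:0 rd:0 wr:0>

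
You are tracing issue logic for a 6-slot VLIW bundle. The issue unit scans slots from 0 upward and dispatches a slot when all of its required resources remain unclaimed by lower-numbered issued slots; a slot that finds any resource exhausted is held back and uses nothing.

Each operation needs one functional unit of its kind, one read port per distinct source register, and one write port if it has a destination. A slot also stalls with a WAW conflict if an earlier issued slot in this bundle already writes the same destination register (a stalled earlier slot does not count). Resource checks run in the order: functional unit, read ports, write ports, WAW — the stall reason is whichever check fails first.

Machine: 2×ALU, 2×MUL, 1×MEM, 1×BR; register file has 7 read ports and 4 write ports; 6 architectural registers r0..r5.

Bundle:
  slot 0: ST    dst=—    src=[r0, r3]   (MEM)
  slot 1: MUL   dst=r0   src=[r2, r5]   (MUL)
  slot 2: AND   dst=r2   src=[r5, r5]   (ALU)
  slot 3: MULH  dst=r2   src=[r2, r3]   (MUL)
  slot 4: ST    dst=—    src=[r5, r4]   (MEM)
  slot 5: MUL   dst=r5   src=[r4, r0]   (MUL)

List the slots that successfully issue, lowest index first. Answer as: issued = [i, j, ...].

(0) want 1×MEM +2rd +0wr — yes → AL2|MU2|ME0|BR1|rd5|wr4
(1) want 1×MUL +2rd +1wr — yes → AL2|MU1|ME0|BR1|rd3|wr3
(2) want 1×ALU +1rd +1wr — yes → AL1|MU1|ME0|BR1|rd2|wr2
(3) want 1×MUL +2rd +1wr — WAW → AL1|MU1|ME0|BR1|rd2|wr2
(4) want 1×MEM +2rd +0wr — FU → AL1|MU1|ME0|BR1|rd2|wr2
(5) want 1×MUL +2rd +1wr — yes → AL1|MU0|ME0|BR1|rd0|wr1

issued = [0, 1, 2, 5]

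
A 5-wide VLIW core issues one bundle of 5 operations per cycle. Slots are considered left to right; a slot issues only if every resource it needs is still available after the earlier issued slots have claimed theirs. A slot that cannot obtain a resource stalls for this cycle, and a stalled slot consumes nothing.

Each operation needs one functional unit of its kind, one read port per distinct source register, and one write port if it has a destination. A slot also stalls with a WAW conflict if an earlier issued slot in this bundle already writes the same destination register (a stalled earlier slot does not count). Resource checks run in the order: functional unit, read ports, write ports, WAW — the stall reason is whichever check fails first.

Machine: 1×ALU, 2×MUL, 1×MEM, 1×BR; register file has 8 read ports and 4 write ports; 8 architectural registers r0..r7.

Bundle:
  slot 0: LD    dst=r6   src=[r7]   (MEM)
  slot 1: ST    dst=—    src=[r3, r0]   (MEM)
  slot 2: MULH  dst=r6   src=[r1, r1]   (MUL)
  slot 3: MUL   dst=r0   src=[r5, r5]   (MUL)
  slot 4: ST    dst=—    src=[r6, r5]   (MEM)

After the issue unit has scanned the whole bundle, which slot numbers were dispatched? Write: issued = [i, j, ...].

  0. MEM→r6 ⇒ go  {1A/2Mu/0Ld/1B | 7r 3w}
  1. MEM ⇒ no(FU)  {1A/2Mu/0Ld/1B | 7r 3w}
  2. MUL→r6 ⇒ no(WAW)  {1A/2Mu/0Ld/1B | 7r 3w}
  3. MUL→r0 ⇒ go  {1A/1Mu/0Ld/1B | 6r 2w}
  4. MEM ⇒ no(FU)  {1A/1Mu/0Ld/1B | 6r 2w}

issued = [0, 3]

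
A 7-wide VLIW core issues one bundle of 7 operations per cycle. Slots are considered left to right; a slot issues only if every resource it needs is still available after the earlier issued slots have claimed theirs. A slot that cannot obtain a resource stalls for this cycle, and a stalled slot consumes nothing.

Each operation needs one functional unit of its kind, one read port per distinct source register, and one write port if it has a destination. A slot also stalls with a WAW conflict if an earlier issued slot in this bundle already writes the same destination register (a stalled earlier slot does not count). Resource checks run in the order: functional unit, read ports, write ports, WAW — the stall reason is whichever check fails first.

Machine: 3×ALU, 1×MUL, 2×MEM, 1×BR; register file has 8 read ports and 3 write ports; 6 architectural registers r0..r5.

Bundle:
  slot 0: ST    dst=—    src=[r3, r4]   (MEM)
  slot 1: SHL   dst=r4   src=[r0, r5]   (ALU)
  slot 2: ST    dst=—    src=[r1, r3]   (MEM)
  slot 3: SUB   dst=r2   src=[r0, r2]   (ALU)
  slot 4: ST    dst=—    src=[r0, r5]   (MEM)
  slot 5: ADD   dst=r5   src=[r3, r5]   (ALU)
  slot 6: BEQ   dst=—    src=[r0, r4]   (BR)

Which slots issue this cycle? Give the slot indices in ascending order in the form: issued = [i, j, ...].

  0. MEM ⇒ go  {3A/1Mu/1Ld/1B | 6r 3w}
  1. ALU→r4 ⇒ go  {2A/1Mu/1Ld/1B | 4r 2w}
  2. MEM ⇒ go  {2A/1Mu/0Ld/1B | 2r 2w}
  3. ALU→r2 ⇒ go  {1A/1Mu/0Ld/1B | 0r 1w}
  4. MEM ⇒ no(FU)  {1A/1Mu/0Ld/1B | 0r 1w}
  5. ALU→r5 ⇒ no(RD_PORT)  {1A/1Mu/0Ld/1B | 0r 1w}
  6. BR ⇒ no(RD_PORT)  {1A/1Mu/0Ld/1B | 0r 1w}

issued = [0, 1, 2, 3]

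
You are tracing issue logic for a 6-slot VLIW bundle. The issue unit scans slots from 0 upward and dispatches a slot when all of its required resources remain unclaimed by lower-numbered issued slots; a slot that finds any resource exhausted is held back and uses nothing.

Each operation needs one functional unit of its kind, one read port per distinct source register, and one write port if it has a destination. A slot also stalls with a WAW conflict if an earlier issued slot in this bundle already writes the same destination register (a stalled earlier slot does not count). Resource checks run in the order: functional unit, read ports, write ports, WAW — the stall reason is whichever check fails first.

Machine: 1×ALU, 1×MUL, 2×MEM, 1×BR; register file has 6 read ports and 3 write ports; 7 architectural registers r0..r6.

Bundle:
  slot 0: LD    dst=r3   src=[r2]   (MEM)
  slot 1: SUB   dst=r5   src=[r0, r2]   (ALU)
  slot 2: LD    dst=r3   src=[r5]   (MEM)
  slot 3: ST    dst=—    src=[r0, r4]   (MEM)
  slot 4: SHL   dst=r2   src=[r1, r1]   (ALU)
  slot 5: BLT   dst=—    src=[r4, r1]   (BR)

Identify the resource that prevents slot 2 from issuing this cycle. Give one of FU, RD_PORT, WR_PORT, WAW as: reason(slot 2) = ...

#0 MEM src=r2 dispatched  <A:1 Mu:1 Ld:1 B:1 rd:5 wr:2>
#1 ALU src=r0,r2 dispatched  <A:0 Mu:1 Ld:1 B:1 rd:3 wr:1>
#2 MEM src=r5 held:WAW  <A:0 Mu:1 Ld:1 B:1 rd:3 wr:1>
#3 MEM src=r0,r4 dispatched  <A:0 Mu:1 Ld:0 B:1 rd:1 wr:1>
#4 ALU src=r1,r1 held:FU  <A:0 Mu:1 Ld:0 B:1 rd:1 wr:1>
#5 BR src=r4,r1 held:RD_PORT  <A:0 Mu:1 Ld:0 B:1 rd:1 wr:1>

reason(slot 2) = WAW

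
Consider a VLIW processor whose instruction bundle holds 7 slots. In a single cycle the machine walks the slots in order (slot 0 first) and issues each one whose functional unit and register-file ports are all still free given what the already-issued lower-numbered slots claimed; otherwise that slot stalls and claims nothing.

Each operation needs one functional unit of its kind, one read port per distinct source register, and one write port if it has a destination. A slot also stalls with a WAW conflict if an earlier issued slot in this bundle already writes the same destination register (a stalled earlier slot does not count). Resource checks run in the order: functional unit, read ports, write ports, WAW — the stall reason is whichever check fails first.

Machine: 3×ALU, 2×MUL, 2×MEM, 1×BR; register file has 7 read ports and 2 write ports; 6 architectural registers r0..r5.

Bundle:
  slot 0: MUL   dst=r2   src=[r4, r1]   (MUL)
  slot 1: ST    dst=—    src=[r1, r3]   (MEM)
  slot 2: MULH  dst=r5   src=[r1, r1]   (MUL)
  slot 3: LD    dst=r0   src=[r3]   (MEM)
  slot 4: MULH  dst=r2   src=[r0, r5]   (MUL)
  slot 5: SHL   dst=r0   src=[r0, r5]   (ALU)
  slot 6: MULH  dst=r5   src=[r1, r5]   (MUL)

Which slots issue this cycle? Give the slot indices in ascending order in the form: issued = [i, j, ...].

issued = [0, 1, 2]

[0] MUL needs rd=2 wr=1: ok; after: ALU=3 MUL=1 MEM=2 BR=1, R=5, W=1
[1] MEM needs rd=2 wr=0: ok; after: ALU=3 MUL=1 MEM=1 BR=1, R=3, W=1
[2] MUL needs rd=1 wr=1: ok; after: ALU=3 MUL=0 MEM=1 BR=1, R=2, W=0
[3] MEM needs rd=1 wr=1: WR_PORT; after: ALU=3 MUL=0 MEM=1 BR=1, R=2, W=0
[4] MUL needs rd=2 wr=1: FU; after: ALU=3 MUL=0 MEM=1 BR=1, R=2, W=0
[5] ALU needs rd=2 wr=1: WR_PORT; after: ALU=3 MUL=0 MEM=1 BR=1, R=2, W=0
[6] MUL needs rd=2 wr=1: FU; after: ALU=3 MUL=0 MEM=1 BR=1, R=2, W=0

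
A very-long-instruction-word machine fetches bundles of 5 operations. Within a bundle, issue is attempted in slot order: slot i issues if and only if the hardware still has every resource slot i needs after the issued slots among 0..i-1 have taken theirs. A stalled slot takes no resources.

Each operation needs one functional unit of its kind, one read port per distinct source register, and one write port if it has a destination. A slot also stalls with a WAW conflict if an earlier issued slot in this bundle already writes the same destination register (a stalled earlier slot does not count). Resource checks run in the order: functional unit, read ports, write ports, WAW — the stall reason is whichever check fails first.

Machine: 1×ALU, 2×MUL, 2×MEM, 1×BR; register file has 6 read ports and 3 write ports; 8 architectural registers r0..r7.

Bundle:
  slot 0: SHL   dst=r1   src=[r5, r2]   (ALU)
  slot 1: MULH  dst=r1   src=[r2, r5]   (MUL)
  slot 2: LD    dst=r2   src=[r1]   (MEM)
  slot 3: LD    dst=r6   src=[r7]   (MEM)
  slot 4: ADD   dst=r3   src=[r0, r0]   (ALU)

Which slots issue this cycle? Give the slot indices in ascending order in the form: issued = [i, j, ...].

issued = [0, 2, 3]

  0. ALU→r1 ⇒ go  {0A/2Mu/2Ld/1B | 4r 2w}
  1. MUL→r1 ⇒ no(WAW)  {0A/2Mu/2Ld/1B | 4r 2w}
  2. MEM→r2 ⇒ go  {0A/2Mu/1Ld/1B | 3r 1w}
  3. MEM→r6 ⇒ go  {0A/2Mu/0Ld/1B | 2r 0w}
  4. ALU→r3 ⇒ no(FU)  {0A/2Mu/0Ld/1B | 2r 0w}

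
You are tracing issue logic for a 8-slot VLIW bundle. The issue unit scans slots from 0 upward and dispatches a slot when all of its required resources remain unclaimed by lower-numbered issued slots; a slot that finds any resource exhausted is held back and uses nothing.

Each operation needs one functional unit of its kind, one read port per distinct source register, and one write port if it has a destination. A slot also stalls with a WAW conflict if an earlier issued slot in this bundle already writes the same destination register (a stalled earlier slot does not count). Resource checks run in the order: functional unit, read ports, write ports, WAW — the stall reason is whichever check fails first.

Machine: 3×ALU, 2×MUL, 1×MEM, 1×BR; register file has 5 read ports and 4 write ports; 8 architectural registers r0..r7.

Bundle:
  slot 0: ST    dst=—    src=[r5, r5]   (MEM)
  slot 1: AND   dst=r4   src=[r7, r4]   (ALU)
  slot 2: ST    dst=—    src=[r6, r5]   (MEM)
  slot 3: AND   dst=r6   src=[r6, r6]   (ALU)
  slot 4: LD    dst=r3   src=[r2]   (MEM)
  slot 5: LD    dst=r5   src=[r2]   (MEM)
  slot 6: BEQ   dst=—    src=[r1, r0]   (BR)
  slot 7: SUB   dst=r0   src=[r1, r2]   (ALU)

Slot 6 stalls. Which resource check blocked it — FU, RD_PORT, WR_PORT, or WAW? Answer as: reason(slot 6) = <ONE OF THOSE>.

slot 0 (MEM): ISSUE — free A3,Mu2,Ld0,B1 rp4 wp4
slot 1 (ALU): ISSUE — free A2,Mu2,Ld0,B1 rp2 wp3
slot 2 (MEM): stall FU — free A2,Mu2,Ld0,B1 rp2 wp3
slot 3 (ALU): ISSUE — free A1,Mu2,Ld0,B1 rp1 wp2
slot 4 (MEM): stall FU — free A1,Mu2,Ld0,B1 rp1 wp2
slot 5 (MEM): stall FU — free A1,Mu2,Ld0,B1 rp1 wp2
slot 6 (BR): stall RD_PORT — free A1,Mu2,Ld0,B1 rp1 wp2
slot 7 (ALU): stall RD_PORT — free A1,Mu2,Ld0,B1 rp1 wp2

reason(slot 6) = RD_PORT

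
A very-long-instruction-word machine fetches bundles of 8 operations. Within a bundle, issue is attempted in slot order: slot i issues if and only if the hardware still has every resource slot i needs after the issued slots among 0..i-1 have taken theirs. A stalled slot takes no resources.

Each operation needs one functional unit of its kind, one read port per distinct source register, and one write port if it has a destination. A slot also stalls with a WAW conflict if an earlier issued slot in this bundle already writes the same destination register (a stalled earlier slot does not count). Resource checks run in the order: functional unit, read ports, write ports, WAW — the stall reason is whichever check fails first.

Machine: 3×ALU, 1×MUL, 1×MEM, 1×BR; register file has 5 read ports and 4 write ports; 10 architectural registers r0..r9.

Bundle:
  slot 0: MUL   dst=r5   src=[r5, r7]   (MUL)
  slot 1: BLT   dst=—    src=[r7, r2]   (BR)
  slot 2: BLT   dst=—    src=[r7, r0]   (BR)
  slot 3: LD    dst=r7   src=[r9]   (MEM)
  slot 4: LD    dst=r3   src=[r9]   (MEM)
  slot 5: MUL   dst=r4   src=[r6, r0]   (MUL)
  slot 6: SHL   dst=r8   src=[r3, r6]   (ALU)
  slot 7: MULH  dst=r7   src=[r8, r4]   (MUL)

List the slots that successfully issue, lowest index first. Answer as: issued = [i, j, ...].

(0) want 1×MUL +2rd +1wr — yes → AL3|MU0|ME1|BR1|rd3|wr3
(1) want 1×BR +2rd +0wr — yes → AL3|MU0|ME1|BR0|rd1|wr3
(2) want 1×BR +2rd +0wr — FU → AL3|MU0|ME1|BR0|rd1|wr3
(3) want 1×MEM +1rd +1wr — yes → AL3|MU0|ME0|BR0|rd0|wr2
(4) want 1×MEM +1rd +1wr — FU → AL3|MU0|ME0|BR0|rd0|wr2
(5) want 1×MUL +2rd +1wr — FU → AL3|MU0|ME0|BR0|rd0|wr2
(6) want 1×ALU +2rd +1wr — RD_PORT → AL3|MU0|ME0|BR0|rd0|wr2
(7) want 1×MUL +2rd +1wr — FU → AL3|MU0|ME0|BR0|rd0|wr2

issued = [0, 1, 3]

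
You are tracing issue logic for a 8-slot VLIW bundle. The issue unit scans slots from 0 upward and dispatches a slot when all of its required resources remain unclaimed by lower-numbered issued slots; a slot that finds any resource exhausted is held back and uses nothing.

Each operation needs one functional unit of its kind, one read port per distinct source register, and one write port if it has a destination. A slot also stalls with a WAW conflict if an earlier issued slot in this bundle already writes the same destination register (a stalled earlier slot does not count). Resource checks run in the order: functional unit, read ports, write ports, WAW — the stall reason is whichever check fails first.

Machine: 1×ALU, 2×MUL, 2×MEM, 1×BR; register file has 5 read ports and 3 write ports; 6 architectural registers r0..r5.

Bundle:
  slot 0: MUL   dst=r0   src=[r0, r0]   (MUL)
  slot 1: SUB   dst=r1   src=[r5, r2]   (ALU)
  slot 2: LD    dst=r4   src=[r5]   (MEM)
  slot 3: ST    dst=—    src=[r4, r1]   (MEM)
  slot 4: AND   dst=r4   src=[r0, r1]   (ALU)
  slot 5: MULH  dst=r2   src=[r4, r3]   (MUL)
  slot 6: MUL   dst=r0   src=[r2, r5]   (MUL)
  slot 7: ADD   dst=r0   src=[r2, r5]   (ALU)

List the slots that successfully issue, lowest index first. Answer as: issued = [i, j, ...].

[0] MUL needs rd=1 wr=1: ok; after: ALU=1 MUL=1 MEM=2 BR=1, R=4, W=2
[1] ALU needs rd=2 wr=1: ok; after: ALU=0 MUL=1 MEM=2 BR=1, R=2, W=1
[2] MEM needs rd=1 wr=1: ok; after: ALU=0 MUL=1 MEM=1 BR=1, R=1, W=0
[3] MEM needs rd=2 wr=0: RD_PORT; after: ALU=0 MUL=1 MEM=1 BR=1, R=1, W=0
[4] ALU needs rd=2 wr=1: FU; after: ALU=0 MUL=1 MEM=1 BR=1, R=1, W=0
[5] MUL needs rd=2 wr=1: RD_PORT; after: ALU=0 MUL=1 MEM=1 BR=1, R=1, W=0
[6] MUL needs rd=2 wr=1: RD_PORT; after: ALU=0 MUL=1 MEM=1 BR=1, R=1, W=0
[7] ALU needs rd=2 wr=1: FU; after: ALU=0 MUL=1 MEM=1 BR=1, R=1, W=0

issued = [0, 1, 2]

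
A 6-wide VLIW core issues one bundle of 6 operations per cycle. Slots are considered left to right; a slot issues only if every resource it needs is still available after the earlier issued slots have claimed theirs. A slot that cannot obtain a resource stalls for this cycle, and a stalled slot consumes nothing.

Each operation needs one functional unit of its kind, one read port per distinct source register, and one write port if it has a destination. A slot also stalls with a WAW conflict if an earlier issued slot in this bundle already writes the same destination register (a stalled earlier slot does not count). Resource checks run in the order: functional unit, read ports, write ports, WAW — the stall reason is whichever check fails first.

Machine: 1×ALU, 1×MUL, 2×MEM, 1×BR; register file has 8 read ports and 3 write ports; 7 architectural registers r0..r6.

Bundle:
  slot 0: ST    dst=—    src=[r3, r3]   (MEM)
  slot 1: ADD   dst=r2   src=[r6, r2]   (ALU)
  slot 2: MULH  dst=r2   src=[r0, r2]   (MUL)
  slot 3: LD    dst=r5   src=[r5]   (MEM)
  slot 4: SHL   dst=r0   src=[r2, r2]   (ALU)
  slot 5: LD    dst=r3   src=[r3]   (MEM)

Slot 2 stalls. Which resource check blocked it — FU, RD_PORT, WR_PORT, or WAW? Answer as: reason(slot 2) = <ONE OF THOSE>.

reason(slot 2) = WAW

slot 0 (MEM): ISSUE — free A1,Mu1,Ld1,B1 rp7 wp3
slot 1 (ALU): ISSUE — free A0,Mu1,Ld1,B1 rp5 wp2
slot 2 (MUL): stall WAW — free A0,Mu1,Ld1,B1 rp5 wp2
slot 3 (MEM): ISSUE — free A0,Mu1,Ld0,B1 rp4 wp1
slot 4 (ALU): stall FU — free A0,Mu1,Ld0,B1 rp4 wp1
slot 5 (MEM): stall FU — free A0,Mu1,Ld0,B1 rp4 wp1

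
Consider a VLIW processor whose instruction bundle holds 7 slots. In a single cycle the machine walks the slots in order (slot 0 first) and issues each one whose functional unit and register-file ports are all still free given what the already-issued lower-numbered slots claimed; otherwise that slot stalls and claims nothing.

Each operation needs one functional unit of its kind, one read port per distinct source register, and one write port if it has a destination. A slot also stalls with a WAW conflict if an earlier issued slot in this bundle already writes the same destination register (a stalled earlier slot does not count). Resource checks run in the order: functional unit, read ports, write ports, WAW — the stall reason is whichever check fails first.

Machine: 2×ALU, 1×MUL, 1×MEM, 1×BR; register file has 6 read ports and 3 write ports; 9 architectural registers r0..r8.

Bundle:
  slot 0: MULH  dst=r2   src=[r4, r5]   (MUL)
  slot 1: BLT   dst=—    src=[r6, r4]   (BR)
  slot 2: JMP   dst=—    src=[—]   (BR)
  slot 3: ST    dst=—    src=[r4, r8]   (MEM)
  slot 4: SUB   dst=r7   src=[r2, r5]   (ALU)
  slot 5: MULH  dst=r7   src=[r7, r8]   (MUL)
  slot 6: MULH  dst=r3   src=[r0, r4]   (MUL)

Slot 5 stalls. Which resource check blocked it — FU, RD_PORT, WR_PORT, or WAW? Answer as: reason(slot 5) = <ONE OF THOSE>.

reason(slot 5) = FU

[0] MUL needs rd=2 wr=1: ok; after: ALU=2 MUL=0 MEM=1 BR=1, R=4, W=2
[1] BR needs rd=2 wr=0: ok; after: ALU=2 MUL=0 MEM=1 BR=0, R=2, W=2
[2] BR needs rd=0 wr=0: FU; after: ALU=2 MUL=0 MEM=1 BR=0, R=2, W=2
[3] MEM needs rd=2 wr=0: ok; after: ALU=2 MUL=0 MEM=0 BR=0, R=0, W=2
[4] ALU needs rd=2 wr=1: RD_PORT; after: ALU=2 MUL=0 MEM=0 BR=0, R=0, W=2
[5] MUL needs rd=2 wr=1: FU; after: ALU=2 MUL=0 MEM=0 BR=0, R=0, W=2
[6] MUL needs rd=2 wr=1: FU; after: ALU=2 MUL=0 MEM=0 BR=0, R=0, W=2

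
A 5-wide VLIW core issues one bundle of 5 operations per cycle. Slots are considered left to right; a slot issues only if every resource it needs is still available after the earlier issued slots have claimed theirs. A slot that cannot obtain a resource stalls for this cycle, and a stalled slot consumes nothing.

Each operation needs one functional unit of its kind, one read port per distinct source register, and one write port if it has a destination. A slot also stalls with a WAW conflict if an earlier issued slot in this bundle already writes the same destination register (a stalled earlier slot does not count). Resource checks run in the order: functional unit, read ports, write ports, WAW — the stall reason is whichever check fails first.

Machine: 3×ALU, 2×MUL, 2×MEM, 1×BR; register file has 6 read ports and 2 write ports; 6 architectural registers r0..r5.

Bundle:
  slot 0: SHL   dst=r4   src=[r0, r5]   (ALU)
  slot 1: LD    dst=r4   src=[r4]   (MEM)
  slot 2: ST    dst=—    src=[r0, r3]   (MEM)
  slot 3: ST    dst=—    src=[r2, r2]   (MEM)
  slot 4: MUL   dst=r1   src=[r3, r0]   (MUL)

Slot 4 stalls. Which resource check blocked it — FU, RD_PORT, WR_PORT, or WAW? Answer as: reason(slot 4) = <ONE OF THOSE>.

reason(slot 4) = RD_PORT

[0] ALU needs rd=2 wr=1: ok; after: ALU=2 MUL=2 MEM=2 BR=1, R=4, W=1
[1] MEM needs rd=1 wr=1: WAW; after: ALU=2 MUL=2 MEM=2 BR=1, R=4, W=1
[2] MEM needs rd=2 wr=0: ok; after: ALU=2 MUL=2 MEM=1 BR=1, R=2, W=1
[3] MEM needs rd=1 wr=0: ok; after: ALU=2 MUL=2 MEM=0 BR=1, R=1, W=1
[4] MUL needs rd=2 wr=1: RD_PORT; after: ALU=2 MUL=2 MEM=0 BR=1, R=1, W=1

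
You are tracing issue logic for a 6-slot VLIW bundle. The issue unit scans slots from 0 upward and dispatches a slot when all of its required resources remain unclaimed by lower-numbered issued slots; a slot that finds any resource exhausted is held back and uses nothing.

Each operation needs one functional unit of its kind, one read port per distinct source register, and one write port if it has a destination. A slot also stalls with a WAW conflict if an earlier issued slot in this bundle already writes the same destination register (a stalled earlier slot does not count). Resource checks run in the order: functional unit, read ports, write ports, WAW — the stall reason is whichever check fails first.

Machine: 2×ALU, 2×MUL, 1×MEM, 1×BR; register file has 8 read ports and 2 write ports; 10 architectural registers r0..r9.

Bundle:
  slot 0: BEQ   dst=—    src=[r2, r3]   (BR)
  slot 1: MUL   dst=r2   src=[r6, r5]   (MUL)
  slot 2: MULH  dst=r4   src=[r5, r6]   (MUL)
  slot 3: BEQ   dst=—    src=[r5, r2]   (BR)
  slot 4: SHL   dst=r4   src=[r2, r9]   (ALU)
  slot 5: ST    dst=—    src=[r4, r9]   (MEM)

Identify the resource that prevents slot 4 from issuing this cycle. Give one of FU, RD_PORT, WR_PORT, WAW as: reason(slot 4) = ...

slot 0 (BR): ISSUE — free A2,Mu2,Ld1,B0 rp6 wp2
slot 1 (MUL): ISSUE — free A2,Mu1,Ld1,B0 rp4 wp1
slot 2 (MUL): ISSUE — free A2,Mu0,Ld1,B0 rp2 wp0
slot 3 (BR): stall FU — free A2,Mu0,Ld1,B0 rp2 wp0
slot 4 (ALU): stall WR_PORT — free A2,Mu0,Ld1,B0 rp2 wp0
slot 5 (MEM): ISSUE — free A2,Mu0,Ld0,B0 rp0 wp0

reason(slot 4) = WR_PORT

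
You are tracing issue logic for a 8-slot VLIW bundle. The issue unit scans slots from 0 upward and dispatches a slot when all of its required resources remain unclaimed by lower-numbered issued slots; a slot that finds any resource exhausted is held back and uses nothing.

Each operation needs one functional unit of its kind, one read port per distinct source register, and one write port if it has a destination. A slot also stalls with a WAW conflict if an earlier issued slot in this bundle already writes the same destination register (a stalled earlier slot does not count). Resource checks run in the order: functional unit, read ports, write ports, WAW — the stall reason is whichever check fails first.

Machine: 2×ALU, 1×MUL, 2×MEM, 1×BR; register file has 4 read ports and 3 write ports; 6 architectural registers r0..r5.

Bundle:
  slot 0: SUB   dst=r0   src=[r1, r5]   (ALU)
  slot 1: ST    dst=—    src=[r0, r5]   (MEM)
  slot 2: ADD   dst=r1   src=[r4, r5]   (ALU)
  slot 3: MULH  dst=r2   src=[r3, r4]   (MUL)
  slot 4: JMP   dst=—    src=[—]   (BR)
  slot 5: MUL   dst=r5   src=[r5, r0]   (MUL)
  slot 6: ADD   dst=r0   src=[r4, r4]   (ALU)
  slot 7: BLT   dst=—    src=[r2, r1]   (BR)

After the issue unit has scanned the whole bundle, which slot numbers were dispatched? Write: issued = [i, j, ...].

issued = [0, 1, 4]

[0] ALU needs rd=2 wr=1: ok; after: ALU=1 MUL=1 MEM=2 BR=1, R=2, W=2
[1] MEM needs rd=2 wr=0: ok; after: ALU=1 MUL=1 MEM=1 BR=1, R=0, W=2
[2] ALU needs rd=2 wr=1: RD_PORT; after: ALU=1 MUL=1 MEM=1 BR=1, R=0, W=2
[3] MUL needs rd=2 wr=1: RD_PORT; after: ALU=1 MUL=1 MEM=1 BR=1, R=0, W=2
[4] BR needs rd=0 wr=0: ok; after: ALU=1 MUL=1 MEM=1 BR=0, R=0, W=2
[5] MUL needs rd=2 wr=1: RD_PORT; after: ALU=1 MUL=1 MEM=1 BR=0, R=0, W=2
[6] ALU needs rd=1 wr=1: RD_PORT; after: ALU=1 MUL=1 MEM=1 BR=0, R=0, W=2
[7] BR needs rd=2 wr=0: FU; after: ALU=1 MUL=1 MEM=1 BR=0, R=0, W=2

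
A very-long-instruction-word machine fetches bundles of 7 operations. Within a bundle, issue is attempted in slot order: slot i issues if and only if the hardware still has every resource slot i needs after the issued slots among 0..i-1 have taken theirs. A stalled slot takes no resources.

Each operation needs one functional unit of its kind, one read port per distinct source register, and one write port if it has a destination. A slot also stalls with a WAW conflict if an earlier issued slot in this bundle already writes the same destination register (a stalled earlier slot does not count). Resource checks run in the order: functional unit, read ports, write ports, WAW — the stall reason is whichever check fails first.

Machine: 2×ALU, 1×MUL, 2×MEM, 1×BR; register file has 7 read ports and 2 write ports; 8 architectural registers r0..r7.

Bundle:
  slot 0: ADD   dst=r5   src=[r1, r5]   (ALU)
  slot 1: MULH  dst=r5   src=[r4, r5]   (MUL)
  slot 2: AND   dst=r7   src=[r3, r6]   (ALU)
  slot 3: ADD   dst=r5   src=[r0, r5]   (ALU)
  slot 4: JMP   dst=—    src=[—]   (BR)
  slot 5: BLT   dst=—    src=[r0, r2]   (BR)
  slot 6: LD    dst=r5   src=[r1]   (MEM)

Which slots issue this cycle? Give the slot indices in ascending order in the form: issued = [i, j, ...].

[0] ALU needs rd=2 wr=1: ok; after: ALU=1 MUL=1 MEM=2 BR=1, R=5, W=1
[1] MUL needs rd=2 wr=1: WAW; after: ALU=1 MUL=1 MEM=2 BR=1, R=5, W=1
[2] ALU needs rd=2 wr=1: ok; after: ALU=0 MUL=1 MEM=2 BR=1, R=3, W=0
[3] ALU needs rd=2 wr=1: FU; after: ALU=0 MUL=1 MEM=2 BR=1, R=3, W=0
[4] BR needs rd=0 wr=0: ok; after: ALU=0 MUL=1 MEM=2 BR=0, R=3, W=0
[5] BR needs rd=2 wr=0: FU; after: ALU=0 MUL=1 MEM=2 BR=0, R=3, W=0
[6] MEM needs rd=1 wr=1: WR_PORT; after: ALU=0 MUL=1 MEM=2 BR=0, R=3, W=0

issued = [0, 2, 4]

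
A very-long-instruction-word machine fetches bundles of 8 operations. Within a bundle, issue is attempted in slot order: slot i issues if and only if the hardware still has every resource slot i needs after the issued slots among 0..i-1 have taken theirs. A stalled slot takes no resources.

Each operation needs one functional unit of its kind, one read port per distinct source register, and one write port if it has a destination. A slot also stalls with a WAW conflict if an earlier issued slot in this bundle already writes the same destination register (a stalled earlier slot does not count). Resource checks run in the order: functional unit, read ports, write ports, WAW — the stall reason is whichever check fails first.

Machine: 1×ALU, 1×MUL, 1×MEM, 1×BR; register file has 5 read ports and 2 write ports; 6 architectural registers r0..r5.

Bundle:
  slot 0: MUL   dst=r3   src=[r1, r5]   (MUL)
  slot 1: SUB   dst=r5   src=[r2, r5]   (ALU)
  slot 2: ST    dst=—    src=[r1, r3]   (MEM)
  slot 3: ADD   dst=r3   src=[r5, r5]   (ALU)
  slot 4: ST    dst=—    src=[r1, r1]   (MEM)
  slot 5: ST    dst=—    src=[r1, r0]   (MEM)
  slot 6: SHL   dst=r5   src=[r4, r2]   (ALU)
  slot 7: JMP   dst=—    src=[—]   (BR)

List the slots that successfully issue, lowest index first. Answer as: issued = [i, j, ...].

issued = [0, 1, 4, 7]

slot 0 (MUL): ISSUE — free A1,Mu0,Ld1,B1 rp3 wp1
slot 1 (ALU): ISSUE — free A0,Mu0,Ld1,B1 rp1 wp0
slot 2 (MEM): stall RD_PORT — free A0,Mu0,Ld1,B1 rp1 wp0
slot 3 (ALU): stall FU — free A0,Mu0,Ld1,B1 rp1 wp0
slot 4 (MEM): ISSUE — free A0,Mu0,Ld0,B1 rp0 wp0
slot 5 (MEM): stall FU — free A0,Mu0,Ld0,B1 rp0 wp0
slot 6 (ALU): stall FU — free A0,Mu0,Ld0,B1 rp0 wp0
slot 7 (BR): ISSUE — free A0,Mu0,Ld0,B0 rp0 wp0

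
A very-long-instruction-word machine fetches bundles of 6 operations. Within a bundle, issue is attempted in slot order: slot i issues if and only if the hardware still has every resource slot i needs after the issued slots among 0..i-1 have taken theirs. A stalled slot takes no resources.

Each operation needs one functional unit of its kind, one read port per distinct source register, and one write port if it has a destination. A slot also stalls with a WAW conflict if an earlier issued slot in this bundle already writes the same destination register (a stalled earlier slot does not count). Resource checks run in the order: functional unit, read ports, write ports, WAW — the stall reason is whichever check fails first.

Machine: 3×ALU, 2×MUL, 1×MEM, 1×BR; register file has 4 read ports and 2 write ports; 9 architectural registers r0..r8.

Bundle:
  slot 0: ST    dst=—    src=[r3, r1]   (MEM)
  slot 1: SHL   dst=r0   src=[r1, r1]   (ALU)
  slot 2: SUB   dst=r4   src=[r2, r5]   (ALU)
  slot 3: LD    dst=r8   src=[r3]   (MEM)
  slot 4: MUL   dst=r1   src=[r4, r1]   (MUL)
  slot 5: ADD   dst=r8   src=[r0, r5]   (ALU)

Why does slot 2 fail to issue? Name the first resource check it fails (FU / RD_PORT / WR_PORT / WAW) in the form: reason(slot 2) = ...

reason(slot 2) = RD_PORT

[0] MEM needs rd=2 wr=0: ok; after: ALU=3 MUL=2 MEM=0 BR=1, R=2, W=2
[1] ALU needs rd=1 wr=1: ok; after: ALU=2 MUL=2 MEM=0 BR=1, R=1, W=1
[2] ALU needs rd=2 wr=1: RD_PORT; after: ALU=2 MUL=2 MEM=0 BR=1, R=1, W=1
[3] MEM needs rd=1 wr=1: FU; after: ALU=2 MUL=2 MEM=0 BR=1, R=1, W=1
[4] MUL needs rd=2 wr=1: RD_PORT; after: ALU=2 MUL=2 MEM=0 BR=1, R=1, W=1
[5] ALU needs rd=2 wr=1: RD_PORT; after: ALU=2 MUL=2 MEM=0 BR=1, R=1, W=1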